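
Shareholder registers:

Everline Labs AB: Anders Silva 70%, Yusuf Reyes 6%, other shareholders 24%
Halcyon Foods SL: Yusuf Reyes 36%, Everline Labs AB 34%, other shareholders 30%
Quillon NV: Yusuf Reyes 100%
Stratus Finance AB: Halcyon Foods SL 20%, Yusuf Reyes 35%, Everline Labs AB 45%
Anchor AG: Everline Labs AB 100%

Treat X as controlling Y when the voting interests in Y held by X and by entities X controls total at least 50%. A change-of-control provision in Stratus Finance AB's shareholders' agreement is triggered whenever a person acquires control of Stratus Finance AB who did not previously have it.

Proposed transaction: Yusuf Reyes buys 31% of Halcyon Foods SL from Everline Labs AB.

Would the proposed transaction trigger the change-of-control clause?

The purchase adds only to Yusuf's holdings (Everline's stake shrinks), so Yusuf is the only person who could newly come to control Stratus.
Yusuf holds 100% of Quillon, so Yusuf controls Quillon.
In Stratus, Yusuf's side holds only 35%, not ≥ 50%.
So before the transaction, Yusuf does not control Stratus.
After the purchase, Yusuf's direct stake in Halcyon rises to 36% + 31% = 67%, and Everline's stake falls to 3%.
Yusuf holds 67% of Halcyon, so Yusuf controls Halcyon.
Halcyon and Yusuf together hold 20% + 35% = 55% of Stratus, so Yusuf controls Stratus.
Yusuf did not control Stratus before and does after, so the clause is triggered.

Yes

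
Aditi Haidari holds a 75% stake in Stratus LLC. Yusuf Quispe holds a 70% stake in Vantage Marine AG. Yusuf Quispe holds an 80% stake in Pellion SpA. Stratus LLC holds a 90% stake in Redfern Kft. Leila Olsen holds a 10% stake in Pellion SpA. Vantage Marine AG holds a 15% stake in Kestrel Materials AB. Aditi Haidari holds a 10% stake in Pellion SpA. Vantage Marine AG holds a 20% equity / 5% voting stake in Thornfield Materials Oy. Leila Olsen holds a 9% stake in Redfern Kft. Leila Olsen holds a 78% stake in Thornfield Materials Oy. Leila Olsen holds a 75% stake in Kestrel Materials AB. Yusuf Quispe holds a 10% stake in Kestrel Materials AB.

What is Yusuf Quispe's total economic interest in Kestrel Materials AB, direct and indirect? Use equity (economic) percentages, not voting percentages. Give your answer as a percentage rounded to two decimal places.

20.50%

Yusuf reaches Kestrel along 2 paths.
Direct stake: 10% = 10%.
Via Vantage: 70% × 15% = 10.5%.
Total: 10% + 10.5% = 20.5%.
Rounded: 20.50%.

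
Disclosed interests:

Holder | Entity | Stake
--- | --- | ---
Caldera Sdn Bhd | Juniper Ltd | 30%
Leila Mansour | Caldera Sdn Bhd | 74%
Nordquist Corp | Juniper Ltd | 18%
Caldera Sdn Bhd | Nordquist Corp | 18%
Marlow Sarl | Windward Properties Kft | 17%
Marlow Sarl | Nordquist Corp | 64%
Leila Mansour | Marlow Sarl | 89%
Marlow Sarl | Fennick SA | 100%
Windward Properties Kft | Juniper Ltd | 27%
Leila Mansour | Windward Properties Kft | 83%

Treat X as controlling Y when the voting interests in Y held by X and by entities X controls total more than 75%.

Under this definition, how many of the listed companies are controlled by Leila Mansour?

Leila holds 89% of Marlow, so Leila controls Marlow.
Leila and Marlow together hold 83% + 17% = 100% of Windward, so Leila controls Windward.
Marlow holds 100% of Fennick, so Leila controls Fennick.
No other company's threshold is met.
Leila controls 3 companies.

3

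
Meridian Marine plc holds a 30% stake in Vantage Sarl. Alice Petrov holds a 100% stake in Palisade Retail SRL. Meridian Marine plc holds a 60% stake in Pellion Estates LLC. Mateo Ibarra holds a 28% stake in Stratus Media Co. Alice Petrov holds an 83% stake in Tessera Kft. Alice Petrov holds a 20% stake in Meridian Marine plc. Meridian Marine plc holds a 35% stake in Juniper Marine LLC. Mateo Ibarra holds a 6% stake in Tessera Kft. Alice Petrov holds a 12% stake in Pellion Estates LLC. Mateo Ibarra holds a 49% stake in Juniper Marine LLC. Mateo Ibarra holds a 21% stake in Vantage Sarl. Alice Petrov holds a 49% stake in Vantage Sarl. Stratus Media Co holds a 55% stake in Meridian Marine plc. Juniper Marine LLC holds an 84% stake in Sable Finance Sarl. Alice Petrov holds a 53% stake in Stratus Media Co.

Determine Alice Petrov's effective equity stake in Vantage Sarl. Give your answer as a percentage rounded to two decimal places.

Alice reaches Vantage along 3 paths.
Via Stratus → Meridian: 53% × 55% × 30% = 8.745%.
Via Meridian: 20% × 30% = 6%.
Direct stake: 49% = 49%.
Total: 8.745% + 6% + 49% = 63.745%.
Rounded: 63.75%.

63.75%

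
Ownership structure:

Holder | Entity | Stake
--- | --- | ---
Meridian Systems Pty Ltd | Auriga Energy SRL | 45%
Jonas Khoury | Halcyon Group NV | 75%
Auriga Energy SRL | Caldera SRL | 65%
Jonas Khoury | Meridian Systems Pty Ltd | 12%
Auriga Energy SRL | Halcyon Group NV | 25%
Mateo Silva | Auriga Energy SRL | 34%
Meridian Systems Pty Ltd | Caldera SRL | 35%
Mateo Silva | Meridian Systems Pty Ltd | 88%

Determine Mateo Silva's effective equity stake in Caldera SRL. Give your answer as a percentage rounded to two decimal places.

78.64%

Mateo reaches Caldera along 3 paths.
Via Meridian → Auriga: 88% × 45% × 65% = 25.74%.
Via Auriga: 34% × 65% = 22.1%.
Via Meridian: 88% × 35% = 30.8%.
Total: 25.74% + 22.1% + 30.8% = 78.64%.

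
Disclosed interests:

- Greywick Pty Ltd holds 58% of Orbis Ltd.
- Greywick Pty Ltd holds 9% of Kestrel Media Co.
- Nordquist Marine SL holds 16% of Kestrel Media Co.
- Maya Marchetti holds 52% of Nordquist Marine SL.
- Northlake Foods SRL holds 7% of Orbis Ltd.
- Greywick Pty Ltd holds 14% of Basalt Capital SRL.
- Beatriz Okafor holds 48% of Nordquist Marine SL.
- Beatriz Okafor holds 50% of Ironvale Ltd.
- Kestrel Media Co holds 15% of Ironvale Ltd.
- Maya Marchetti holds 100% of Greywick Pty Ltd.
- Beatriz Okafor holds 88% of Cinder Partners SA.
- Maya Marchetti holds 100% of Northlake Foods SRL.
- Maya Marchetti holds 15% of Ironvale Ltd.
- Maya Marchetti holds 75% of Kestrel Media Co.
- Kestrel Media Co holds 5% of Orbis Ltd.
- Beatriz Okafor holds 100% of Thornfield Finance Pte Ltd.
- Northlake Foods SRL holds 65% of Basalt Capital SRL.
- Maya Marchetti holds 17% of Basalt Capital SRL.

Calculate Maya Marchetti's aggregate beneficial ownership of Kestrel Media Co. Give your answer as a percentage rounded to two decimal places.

Maya reaches Kestrel along 3 paths.
Via Nordquist: 52% × 16% = 8.32%.
Direct stake: 75% = 75%.
Via Greywick: 100% × 9% = 9%.
Total: 8.32% + 75% + 9% = 92.32%.

92.32%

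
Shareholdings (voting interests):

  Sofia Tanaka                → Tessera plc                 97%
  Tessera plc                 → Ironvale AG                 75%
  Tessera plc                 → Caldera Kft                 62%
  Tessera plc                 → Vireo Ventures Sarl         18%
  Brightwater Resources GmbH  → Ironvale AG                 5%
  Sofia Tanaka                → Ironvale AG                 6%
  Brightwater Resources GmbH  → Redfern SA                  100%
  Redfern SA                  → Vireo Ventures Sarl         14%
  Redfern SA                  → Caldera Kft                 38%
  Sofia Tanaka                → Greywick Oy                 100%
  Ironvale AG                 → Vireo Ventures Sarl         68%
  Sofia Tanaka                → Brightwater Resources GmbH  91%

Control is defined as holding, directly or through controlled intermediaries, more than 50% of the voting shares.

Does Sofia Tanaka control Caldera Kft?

Sofia holds 91% of Brightwater, so Sofia controls Brightwater.
Brightwater holds 100% of Redfern, so Sofia controls Redfern.
Sofia holds 97% of Tessera, so Sofia controls Tessera.
Tessera and Redfern together hold 62% + 38% = 100% of Caldera, so Sofia controls Caldera.

Yes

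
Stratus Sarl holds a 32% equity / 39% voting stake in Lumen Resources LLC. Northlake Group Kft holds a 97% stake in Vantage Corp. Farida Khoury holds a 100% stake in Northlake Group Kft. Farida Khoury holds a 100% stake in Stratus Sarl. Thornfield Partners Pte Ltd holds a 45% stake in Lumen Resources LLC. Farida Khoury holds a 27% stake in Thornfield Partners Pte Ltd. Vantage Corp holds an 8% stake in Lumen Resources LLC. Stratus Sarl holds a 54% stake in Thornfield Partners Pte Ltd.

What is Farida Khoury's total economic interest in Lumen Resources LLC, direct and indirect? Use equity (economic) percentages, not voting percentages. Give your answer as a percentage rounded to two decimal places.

Farida reaches Lumen along 4 paths.
Via Stratus: 100% × 32% = 32%.
Via Northlake → Vantage: 100% × 97% × 8% = 7.76%.
Via Stratus → Thornfield: 100% × 54% × 45% = 24.3%.
Via Thornfield: 27% × 45% = 12.15%.
Total: 32% + 7.76% + 24.3% + 12.15% = 76.21%.

76.21%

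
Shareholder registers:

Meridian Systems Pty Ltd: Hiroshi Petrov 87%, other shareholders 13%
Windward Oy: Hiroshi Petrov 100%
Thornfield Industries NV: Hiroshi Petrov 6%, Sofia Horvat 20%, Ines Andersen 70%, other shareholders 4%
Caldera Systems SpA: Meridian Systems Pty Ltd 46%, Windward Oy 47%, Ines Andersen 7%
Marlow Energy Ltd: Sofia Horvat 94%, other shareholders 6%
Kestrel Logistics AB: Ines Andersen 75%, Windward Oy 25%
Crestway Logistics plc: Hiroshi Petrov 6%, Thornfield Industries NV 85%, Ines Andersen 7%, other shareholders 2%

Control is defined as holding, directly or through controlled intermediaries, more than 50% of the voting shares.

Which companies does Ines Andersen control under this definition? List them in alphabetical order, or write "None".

Ines holds 70% of Thornfield, so Ines controls Thornfield.
Ines holds 75% of Kestrel, so Ines controls Kestrel.
Thornfield and Ines together hold 85% + 7% = 92% of Crestway, so Ines controls Crestway.
No other company's threshold is met.

Crestway Logistics plc, Kestrel Logistics AB, Thornfield Industries NV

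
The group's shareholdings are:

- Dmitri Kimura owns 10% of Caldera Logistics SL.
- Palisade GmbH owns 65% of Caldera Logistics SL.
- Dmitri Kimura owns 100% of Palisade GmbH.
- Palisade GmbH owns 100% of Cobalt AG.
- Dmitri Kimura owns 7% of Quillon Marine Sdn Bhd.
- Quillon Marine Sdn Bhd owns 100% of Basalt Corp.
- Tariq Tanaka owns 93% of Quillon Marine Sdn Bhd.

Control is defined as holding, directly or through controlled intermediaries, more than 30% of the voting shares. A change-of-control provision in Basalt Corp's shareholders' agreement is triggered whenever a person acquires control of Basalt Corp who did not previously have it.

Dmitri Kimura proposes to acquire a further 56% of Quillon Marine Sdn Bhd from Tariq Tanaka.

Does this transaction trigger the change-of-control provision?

Yes

The purchase adds only to Dmitri's holdings (Tariq's stake shrinks), so Dmitri is the only person who could newly come to control Basalt.
Dmitri holds 100% of Palisade, so Dmitri controls Palisade.
Dmitri and Palisade together hold 10% + 65% = 75% of Caldera, so Dmitri controls Caldera.
Palisade holds 100% of Cobalt, so Dmitri controls Cobalt.
Neither Dmitri nor any entity Dmitri controls holds any voting interest in Basalt.
So before the transaction, Dmitri does not control Basalt.
After the purchase, Dmitri's direct stake in Quillon rises to 7% + 56% = 63%, and Tariq's stake falls to 37%.
Dmitri holds 63% of Quillon, so Dmitri controls Quillon.
Quillon holds 100% of Basalt, so Dmitri controls Basalt.
Dmitri did not control Basalt before and does after, so the clause is triggered.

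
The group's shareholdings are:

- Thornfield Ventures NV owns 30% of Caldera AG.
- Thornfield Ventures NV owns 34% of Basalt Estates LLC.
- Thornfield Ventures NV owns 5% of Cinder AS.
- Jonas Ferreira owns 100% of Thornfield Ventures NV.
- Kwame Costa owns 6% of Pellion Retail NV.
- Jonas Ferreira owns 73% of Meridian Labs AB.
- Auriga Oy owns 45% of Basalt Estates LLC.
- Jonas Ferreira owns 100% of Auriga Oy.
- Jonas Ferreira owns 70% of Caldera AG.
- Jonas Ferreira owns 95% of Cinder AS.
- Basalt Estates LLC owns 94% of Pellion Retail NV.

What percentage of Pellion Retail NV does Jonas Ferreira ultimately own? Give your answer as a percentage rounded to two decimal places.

74.26%

Jonas reaches Pellion along 2 paths.
Via Auriga → Basalt: 100% × 45% × 94% = 42.3%.
Via Thornfield → Basalt: 100% × 34% × 94% = 31.96%.
Total: 42.3% + 31.96% = 74.26%.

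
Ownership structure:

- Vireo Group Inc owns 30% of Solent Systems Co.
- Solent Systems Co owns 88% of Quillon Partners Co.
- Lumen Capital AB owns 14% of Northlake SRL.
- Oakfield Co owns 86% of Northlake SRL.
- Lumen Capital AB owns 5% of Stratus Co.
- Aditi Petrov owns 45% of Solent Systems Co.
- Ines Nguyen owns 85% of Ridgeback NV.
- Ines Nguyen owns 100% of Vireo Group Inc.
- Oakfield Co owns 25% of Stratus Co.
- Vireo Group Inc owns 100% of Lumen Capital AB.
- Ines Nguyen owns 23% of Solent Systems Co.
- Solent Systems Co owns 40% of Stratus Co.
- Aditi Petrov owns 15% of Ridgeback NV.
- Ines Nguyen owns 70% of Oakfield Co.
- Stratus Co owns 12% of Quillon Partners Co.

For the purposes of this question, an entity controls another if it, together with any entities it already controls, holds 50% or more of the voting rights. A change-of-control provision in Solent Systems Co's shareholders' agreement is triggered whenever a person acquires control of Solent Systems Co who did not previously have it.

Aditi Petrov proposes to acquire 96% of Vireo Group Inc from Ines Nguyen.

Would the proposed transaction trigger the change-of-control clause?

The purchase adds only to Aditi's holdings (Ines's stake shrinks), so Aditi is the only person who could newly come to control Solent.
Aditi's largest direct stake is 45% in Solent, which does not meet the threshold, so Aditi controls no company.
In Solent, Aditi's side holds only 45%, not ≥ 50%.
So before the transaction, Aditi does not control Solent.
After the purchase, Aditi holds 96% of Vireo directly, and Ines's stake falls to 4%.
Aditi holds 96% of Vireo, so Aditi controls Vireo.
Vireo and Aditi together hold 30% + 45% = 75% of Solent, so Aditi controls Solent.
Aditi did not control Solent before and does after, so the clause is triggered.

Yes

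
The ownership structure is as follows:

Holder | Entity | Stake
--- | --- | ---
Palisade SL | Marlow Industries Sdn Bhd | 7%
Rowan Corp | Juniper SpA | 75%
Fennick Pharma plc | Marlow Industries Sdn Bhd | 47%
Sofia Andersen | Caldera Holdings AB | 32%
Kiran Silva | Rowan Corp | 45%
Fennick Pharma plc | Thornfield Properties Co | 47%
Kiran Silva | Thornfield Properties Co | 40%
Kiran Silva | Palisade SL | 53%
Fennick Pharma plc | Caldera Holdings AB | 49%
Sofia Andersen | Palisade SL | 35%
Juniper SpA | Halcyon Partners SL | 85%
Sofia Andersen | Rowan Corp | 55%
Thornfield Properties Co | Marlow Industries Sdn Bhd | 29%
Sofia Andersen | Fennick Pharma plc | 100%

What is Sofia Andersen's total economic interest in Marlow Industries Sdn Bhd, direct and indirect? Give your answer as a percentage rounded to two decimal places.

Sofia reaches Marlow along 3 paths.
Via Fennick: 100% × 47% = 47%.
Via Fennick → Thornfield: 100% × 47% × 29% = 13.63%.
Via Palisade: 35% × 7% = 2.45%.
Total: 47% + 13.63% + 2.45% = 63.08%.

63.08%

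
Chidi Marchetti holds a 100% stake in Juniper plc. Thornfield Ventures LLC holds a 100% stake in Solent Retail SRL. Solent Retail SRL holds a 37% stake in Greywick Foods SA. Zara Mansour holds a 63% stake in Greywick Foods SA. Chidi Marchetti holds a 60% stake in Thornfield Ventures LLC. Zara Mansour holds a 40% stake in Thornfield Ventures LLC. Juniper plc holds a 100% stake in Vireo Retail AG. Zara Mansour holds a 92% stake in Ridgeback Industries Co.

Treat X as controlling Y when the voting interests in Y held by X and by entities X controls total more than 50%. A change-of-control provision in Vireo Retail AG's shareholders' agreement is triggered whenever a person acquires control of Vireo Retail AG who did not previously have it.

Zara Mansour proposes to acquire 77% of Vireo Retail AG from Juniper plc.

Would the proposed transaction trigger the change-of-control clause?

The purchase adds only to Zara's holdings (Juniper's stake shrinks), so Zara is the only person who could newly come to control Vireo.
Zara holds 63% of Greywick, so Zara controls Greywick.
Zara holds 92% of Ridgeback, so Zara controls Ridgeback.
Neither Zara nor any entity Zara controls holds any voting interest in Vireo.
So before the transaction, Zara does not control Vireo.
After the purchase, Zara holds 77% of Vireo directly, and Juniper's stake falls to 23%.
Zara holds 77% of Vireo, so Zara controls Vireo.
Zara did not control Vireo before and does after, so the clause is triggered.

Yes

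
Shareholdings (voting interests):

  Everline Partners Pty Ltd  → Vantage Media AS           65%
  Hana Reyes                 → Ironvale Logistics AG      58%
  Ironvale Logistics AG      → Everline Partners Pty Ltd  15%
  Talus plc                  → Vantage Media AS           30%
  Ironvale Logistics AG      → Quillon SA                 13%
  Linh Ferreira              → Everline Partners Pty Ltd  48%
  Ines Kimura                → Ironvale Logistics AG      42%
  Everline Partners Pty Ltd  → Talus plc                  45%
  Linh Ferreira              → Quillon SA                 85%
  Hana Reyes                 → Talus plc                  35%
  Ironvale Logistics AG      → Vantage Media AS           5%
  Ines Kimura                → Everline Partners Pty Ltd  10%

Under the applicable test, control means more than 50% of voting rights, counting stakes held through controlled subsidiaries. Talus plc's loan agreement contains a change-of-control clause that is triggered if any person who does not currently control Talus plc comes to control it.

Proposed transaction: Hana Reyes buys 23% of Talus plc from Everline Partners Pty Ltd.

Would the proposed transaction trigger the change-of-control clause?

The purchase adds only to Hana's holdings (Everline's stake shrinks), so Hana is the only person who could newly come to control Talus.
Hana holds 58% of Ironvale, so Hana controls Ironvale.
In Talus, Hana's side holds only 35%, not > 50%.
So before the transaction, Hana does not control Talus.
After the purchase, Hana's direct stake in Talus rises to 35% + 23% = 58%, and Everline's stake falls to 22%.
Hana holds 58% of Talus, so Hana controls Talus.
Hana did not control Talus before and does after, so the clause is triggered.

Yes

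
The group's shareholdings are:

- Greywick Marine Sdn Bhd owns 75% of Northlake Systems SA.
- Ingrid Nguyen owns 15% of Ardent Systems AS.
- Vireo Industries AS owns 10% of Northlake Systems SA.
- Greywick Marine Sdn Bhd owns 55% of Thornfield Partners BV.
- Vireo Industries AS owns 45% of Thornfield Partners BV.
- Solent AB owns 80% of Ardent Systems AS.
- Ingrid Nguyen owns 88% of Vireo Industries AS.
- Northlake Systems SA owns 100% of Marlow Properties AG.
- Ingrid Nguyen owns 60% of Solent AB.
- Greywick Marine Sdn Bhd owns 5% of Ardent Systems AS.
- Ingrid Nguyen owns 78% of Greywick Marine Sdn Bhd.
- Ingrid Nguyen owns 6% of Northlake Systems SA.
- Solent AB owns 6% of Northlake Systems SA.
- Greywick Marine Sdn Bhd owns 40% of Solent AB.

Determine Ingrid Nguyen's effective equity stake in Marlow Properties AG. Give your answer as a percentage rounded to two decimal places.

Ingrid reaches Marlow along 5 paths.
Via Solent → Northlake: 60% × 6% × 100% = 3.6%.
Via Greywick → Solent → Northlake: 78% × 40% × 6% × 100% = 1.872%.
Via Greywick → Northlake: 78% × 75% × 100% = 58.5%.
Via Vireo → Northlake: 88% × 10% × 100% = 8.8%.
Via Northlake: 6% × 100% = 6%.
Total: 3.6% + 1.872% + 58.5% + 8.8% + 6% = 78.772%.
Rounded: 78.77%.

78.77%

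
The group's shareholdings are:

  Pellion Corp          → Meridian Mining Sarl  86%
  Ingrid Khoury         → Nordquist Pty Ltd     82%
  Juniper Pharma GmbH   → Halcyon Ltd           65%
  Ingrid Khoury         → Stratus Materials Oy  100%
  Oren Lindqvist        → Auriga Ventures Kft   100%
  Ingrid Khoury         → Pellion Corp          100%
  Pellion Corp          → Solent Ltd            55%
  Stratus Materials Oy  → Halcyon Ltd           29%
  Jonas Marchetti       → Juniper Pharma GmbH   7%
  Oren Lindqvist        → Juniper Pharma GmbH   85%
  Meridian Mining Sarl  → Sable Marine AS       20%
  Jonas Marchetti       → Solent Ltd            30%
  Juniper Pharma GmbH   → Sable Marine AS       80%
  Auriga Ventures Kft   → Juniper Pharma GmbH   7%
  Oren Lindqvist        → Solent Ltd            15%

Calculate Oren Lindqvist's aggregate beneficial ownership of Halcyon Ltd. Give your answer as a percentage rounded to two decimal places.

Oren reaches Halcyon along 2 paths.
Via Juniper: 85% × 65% = 55.25%.
Via Auriga → Juniper: 100% × 7% × 65% = 4.55%.
Total: 55.25% + 4.55% = 59.8%.
Rounded: 59.80%.

59.80%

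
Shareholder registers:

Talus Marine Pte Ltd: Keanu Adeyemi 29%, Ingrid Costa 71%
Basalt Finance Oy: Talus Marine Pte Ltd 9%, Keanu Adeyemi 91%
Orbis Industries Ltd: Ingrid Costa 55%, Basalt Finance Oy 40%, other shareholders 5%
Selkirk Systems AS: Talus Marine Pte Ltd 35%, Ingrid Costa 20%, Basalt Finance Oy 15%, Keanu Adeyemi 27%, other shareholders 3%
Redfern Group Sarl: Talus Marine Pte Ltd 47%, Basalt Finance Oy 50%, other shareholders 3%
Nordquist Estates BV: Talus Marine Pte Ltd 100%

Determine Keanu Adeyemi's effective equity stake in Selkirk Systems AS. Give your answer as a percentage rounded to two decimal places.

Keanu reaches Selkirk along 4 paths.
Via Talus: 29% × 35% = 10.15%.
Via Talus → Basalt: 29% × 9% × 15% = 0.3915%.
Via Basalt: 91% × 15% = 13.65%.
Direct stake: 27% = 27%.
Total: 10.15% + 0.3915% + 13.65% + 27% = 51.1915%.
Rounded: 51.19%.

51.19%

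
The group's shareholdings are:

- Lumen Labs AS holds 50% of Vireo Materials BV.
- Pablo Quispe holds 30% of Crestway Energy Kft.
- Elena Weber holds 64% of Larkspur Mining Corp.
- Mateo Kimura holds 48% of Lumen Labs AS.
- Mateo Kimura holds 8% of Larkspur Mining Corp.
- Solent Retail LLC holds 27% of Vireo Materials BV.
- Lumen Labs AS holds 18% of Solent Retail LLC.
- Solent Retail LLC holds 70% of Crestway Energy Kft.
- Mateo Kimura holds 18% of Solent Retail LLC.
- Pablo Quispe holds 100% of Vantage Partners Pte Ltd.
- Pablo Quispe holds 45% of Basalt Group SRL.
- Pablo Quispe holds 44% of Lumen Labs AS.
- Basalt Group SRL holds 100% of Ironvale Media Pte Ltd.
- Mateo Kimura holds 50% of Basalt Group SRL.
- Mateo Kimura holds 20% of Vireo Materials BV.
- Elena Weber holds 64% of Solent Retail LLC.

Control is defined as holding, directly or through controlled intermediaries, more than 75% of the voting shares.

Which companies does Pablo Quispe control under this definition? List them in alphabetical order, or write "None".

Vantage Partners Pte Ltd

Pablo holds 100% of Vantage, so Pablo controls Vantage.
No other company's threshold is met.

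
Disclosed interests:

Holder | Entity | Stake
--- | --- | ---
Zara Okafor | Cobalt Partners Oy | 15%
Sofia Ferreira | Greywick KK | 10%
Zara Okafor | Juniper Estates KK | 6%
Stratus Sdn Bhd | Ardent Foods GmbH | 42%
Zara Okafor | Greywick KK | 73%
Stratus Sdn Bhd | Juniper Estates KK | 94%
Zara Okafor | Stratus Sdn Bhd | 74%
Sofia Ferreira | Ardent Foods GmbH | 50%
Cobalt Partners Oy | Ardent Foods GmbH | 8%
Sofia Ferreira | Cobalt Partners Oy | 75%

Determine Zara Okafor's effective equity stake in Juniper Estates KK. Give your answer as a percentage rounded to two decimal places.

75.56%

Zara reaches Juniper along 2 paths.
Direct stake: 6% = 6%.
Via Stratus: 74% × 94% = 69.56%.
Total: 6% + 69.56% = 75.56%.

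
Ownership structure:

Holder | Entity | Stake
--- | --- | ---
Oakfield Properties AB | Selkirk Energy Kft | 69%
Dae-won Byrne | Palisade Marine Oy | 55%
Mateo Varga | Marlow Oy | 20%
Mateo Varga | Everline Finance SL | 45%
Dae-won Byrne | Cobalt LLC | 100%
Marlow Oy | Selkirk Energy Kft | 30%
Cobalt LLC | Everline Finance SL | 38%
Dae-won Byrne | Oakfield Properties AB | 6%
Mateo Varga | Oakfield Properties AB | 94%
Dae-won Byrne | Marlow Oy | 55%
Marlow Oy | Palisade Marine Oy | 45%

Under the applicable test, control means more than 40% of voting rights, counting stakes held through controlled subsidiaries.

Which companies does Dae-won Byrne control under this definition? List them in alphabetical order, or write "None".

Cobalt LLC, Marlow Oy, Palisade Marine Oy

Dae-won holds 55% of Marlow, so Dae-won controls Marlow.
Dae-won holds 100% of Cobalt, so Dae-won controls Cobalt.
Marlow and Dae-won together hold 45% + 55% = 100% of Palisade, so Dae-won controls Palisade.
No other company's threshold is met.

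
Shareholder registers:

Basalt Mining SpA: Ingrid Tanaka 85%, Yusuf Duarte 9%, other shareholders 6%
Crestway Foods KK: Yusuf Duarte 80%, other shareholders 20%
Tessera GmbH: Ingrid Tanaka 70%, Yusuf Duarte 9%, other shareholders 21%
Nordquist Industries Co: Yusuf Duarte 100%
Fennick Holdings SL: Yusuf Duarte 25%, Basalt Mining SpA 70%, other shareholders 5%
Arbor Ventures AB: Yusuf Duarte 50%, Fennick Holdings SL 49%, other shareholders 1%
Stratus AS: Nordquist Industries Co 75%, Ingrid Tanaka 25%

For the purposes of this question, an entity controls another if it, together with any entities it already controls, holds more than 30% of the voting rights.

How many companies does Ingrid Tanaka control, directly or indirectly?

4

Ingrid holds 85% of Basalt, so Ingrid controls Basalt.
Ingrid holds 70% of Tessera, so Ingrid controls Tessera.
Basalt holds 70% of Fennick, so Ingrid controls Fennick.
Fennick holds 49% of Arbor, so Ingrid controls Arbor.
No other company's threshold is met.
Ingrid controls 4 companies.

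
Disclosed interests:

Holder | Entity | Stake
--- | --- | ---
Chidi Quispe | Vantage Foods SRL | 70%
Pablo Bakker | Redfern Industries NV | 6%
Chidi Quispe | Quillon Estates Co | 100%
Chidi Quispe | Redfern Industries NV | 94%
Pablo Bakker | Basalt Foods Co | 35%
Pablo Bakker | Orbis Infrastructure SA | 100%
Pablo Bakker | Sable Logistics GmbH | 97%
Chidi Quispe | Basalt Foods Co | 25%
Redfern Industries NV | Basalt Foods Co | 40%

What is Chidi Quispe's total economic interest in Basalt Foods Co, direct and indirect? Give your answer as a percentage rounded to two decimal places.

62.60%

Chidi reaches Basalt along 2 paths.
Via Redfern: 94% × 40% = 37.6%.
Direct stake: 25% = 25%.
Total: 37.6% + 25% = 62.6%.
Rounded: 62.60%.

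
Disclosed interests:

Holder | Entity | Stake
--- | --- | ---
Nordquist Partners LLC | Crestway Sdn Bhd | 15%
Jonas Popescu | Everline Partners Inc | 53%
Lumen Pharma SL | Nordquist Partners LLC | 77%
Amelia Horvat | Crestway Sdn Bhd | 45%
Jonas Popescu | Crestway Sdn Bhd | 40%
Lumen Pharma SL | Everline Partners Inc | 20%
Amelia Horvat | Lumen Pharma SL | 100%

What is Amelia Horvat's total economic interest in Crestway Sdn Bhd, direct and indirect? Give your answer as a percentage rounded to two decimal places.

Amelia reaches Crestway along 2 paths.
Via Lumen → Nordquist: 100% × 77% × 15% = 11.55%.
Direct stake: 45% = 45%.
Total: 11.55% + 45% = 56.55%.

56.55%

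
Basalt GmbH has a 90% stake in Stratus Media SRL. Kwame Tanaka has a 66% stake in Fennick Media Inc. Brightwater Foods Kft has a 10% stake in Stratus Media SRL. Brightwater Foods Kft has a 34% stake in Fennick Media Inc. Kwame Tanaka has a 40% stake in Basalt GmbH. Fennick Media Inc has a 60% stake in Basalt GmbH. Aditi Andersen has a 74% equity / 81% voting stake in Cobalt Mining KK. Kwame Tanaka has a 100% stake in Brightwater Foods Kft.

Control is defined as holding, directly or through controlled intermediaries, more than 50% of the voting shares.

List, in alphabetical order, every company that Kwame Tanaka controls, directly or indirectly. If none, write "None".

Basalt GmbH, Brightwater Foods Kft, Fennick Media Inc, Stratus Media SRL

Kwame holds 100% of Brightwater, so Kwame controls Brightwater.
Kwame and Brightwater together hold 66% + 34% = 100% of Fennick, so Kwame controls Fennick.
Kwame and Fennick together hold 40% + 60% = 100% of Basalt, so Kwame controls Basalt.
Basalt and Brightwater together hold 90% + 10% = 100% of Stratus, so Kwame controls Stratus.
No other company's threshold is met.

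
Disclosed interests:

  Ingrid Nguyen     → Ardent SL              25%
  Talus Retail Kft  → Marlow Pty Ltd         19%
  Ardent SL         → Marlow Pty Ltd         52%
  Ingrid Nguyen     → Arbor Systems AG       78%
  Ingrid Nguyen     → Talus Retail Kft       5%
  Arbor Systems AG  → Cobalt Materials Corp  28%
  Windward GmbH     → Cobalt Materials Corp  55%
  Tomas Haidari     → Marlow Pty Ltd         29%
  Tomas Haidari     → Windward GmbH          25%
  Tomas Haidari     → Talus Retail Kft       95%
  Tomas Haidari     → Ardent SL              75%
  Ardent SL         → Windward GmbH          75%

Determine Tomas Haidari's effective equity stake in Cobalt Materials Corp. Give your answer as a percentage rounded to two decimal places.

Tomas reaches Cobalt along 2 paths.
Via Ardent → Windward: 75% × 75% × 55% = 30.9375%.
Via Windward: 25% × 55% = 13.75%.
Total: 30.9375% + 13.75% = 44.6875%.
Rounded: 44.69%.

44.69%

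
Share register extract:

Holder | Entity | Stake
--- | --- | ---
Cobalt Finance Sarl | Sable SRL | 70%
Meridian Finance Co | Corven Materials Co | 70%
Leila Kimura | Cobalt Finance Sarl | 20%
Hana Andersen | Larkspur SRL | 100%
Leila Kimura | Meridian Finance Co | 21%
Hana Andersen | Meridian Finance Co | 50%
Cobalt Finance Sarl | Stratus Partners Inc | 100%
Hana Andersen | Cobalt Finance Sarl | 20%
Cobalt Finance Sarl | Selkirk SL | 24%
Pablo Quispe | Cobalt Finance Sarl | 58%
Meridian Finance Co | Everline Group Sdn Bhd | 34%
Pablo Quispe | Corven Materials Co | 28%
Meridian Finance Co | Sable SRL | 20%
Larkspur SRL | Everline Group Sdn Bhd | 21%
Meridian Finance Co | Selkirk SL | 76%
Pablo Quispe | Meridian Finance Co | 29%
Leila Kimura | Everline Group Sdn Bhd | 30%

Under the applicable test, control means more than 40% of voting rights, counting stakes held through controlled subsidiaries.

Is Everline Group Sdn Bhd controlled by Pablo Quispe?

Pablo holds 58% of Cobalt, so Pablo controls Cobalt.
Cobalt holds 100% of Stratus, so Pablo controls Stratus.
Cobalt holds 70% of Sable, so Pablo controls Sable.
Neither Pablo nor any entity Pablo controls holds any voting interest in Everline.
So Pablo does not control Everline.

No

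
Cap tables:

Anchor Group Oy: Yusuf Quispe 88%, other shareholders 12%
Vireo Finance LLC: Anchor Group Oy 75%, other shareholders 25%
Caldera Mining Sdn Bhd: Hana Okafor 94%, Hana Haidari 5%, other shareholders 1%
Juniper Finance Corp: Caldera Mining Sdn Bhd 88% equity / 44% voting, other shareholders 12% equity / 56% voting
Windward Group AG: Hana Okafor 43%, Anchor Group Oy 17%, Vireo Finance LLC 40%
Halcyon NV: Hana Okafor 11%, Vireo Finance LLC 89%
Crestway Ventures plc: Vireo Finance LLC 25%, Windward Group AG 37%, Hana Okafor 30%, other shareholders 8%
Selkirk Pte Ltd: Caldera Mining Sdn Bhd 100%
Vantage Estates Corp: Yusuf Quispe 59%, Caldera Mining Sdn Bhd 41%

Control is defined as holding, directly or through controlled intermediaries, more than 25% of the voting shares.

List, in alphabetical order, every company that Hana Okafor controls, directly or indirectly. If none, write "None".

Hana Okafor holds 94% of Caldera, so Hana Okafor controls Caldera.
Caldera holds 44% of Juniper, so Hana Okafor controls Juniper.
Hana Okafor holds 43% of Windward, so Hana Okafor controls Windward.
Windward and Hana Okafor together hold 37% + 30% = 67% of Crestway, so Hana Okafor controls Crestway.
Caldera holds 100% of Selkirk, so Hana Okafor controls Selkirk.
Caldera holds 41% of Vantage, so Hana Okafor controls Vantage.
No other company's threshold is met.

Caldera Mining Sdn Bhd, Crestway Ventures plc, Juniper Finance Corp, Selkirk Pte Ltd, Vantage Estates Corp, Windward Group AG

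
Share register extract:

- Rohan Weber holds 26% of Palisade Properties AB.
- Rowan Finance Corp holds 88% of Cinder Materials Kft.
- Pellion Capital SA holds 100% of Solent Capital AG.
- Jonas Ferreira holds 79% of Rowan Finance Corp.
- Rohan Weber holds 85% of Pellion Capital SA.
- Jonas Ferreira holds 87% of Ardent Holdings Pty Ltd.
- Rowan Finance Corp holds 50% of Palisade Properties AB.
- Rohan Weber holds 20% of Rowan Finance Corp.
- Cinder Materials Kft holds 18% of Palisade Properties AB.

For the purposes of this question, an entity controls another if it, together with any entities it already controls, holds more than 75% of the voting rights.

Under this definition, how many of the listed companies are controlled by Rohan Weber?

2

Rohan holds 85% of Pellion, so Rohan controls Pellion.
Pellion holds 100% of Solent, so Rohan controls Solent.
No other company's threshold is met.
Rohan controls 2 companies.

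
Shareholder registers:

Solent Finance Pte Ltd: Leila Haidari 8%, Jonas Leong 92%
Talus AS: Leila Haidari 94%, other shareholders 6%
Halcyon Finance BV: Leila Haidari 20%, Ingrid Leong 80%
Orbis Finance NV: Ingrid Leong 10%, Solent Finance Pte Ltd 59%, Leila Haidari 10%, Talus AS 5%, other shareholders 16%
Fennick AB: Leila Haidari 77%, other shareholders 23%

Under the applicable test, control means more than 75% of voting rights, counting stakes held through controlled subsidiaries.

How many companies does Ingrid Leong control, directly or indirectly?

Ingrid holds 80% of Halcyon, so Ingrid controls Halcyon.
No other company's threshold is met.
Ingrid controls 1 company.

1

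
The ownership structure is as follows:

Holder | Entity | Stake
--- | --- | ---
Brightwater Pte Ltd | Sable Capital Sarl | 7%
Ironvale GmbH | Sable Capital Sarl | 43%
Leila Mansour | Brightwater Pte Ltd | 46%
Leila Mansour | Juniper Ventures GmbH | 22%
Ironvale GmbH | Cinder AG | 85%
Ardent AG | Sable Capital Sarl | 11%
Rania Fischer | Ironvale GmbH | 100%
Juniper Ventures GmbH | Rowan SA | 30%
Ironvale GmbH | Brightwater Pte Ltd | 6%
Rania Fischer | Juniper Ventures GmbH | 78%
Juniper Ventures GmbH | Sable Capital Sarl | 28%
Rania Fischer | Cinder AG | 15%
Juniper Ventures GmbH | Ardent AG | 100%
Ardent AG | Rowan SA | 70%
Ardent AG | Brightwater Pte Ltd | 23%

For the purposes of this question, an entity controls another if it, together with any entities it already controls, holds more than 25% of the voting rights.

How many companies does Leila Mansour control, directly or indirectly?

1

Leila holds 46% of Brightwater, so Leila controls Brightwater.
No other company's threshold is met.
Leila controls 1 company.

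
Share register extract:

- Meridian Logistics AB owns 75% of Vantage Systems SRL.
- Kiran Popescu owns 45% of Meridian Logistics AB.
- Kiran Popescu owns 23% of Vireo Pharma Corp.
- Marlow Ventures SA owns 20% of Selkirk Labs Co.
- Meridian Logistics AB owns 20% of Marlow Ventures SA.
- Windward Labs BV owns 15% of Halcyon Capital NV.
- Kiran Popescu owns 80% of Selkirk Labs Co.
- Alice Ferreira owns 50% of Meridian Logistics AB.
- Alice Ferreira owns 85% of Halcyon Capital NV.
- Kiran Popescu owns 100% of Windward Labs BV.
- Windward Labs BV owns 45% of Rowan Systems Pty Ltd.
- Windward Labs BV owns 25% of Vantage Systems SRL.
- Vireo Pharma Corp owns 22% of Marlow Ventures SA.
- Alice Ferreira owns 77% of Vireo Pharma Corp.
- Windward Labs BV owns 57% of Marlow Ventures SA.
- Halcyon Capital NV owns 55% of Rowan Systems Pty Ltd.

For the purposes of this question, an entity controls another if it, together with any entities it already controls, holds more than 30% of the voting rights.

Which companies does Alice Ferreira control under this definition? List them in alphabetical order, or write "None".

Alice holds 50% of Meridian, so Alice controls Meridian.
Alice holds 77% of Vireo, so Alice controls Vireo.
Vireo and Meridian together hold 22% + 20% = 42% of Marlow, so Alice controls Marlow.
Alice holds 85% of Halcyon, so Alice controls Halcyon.
Meridian holds 75% of Vantage, so Alice controls Vantage.
Halcyon holds 55% of Rowan, so Alice controls Rowan.
No other company's threshold is met.

Halcyon Capital NV, Marlow Ventures SA, Meridian Logistics AB, Rowan Systems Pty Ltd, Vantage Systems SRL, Vireo Pharma Corp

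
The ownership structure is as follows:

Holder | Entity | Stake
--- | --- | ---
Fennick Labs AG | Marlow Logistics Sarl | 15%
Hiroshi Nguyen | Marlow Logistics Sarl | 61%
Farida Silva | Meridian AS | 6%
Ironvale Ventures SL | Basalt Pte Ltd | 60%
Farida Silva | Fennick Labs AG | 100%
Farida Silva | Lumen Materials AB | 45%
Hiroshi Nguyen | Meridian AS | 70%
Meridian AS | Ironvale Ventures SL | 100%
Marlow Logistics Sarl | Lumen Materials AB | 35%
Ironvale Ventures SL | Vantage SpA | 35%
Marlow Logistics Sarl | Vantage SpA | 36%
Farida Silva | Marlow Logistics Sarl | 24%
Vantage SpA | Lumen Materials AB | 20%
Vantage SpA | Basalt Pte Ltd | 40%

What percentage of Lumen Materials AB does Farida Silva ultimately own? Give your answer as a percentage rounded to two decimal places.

Farida reaches Lumen along 6 paths.
Direct stake: 45% = 45%.
Via Fennick → Marlow → Vantage: 100% × 15% × 36% × 20% = 1.08%.
Via Marlow → Vantage: 24% × 36% × 20% = 1.728%.
Via Meridian → Ironvale → Vantage: 6% × 100% × 35% × 20% = 0.42%.
Via Fennick → Marlow: 100% × 15% × 35% = 5.25%.
Via Marlow: 24% × 35% = 8.4%.
Total: 45% + 1.08% + 1.728% + 0.42% + 5.25% + 8.4% = 61.878%.
Rounded: 61.88%.

61.88%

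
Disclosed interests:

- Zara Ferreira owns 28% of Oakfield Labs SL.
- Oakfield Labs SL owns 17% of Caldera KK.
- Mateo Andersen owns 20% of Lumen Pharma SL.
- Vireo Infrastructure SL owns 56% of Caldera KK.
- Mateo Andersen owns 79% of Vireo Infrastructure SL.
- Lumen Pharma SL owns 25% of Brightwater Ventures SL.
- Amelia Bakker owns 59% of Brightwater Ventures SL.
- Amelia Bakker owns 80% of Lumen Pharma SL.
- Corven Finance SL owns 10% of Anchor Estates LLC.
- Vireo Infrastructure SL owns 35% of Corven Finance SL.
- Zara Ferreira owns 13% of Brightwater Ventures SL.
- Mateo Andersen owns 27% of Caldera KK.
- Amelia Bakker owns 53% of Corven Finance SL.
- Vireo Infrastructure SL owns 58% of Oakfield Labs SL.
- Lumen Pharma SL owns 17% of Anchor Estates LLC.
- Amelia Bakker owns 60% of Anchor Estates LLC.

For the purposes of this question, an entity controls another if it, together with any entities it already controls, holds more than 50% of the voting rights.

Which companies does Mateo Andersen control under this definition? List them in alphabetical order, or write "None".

Mateo holds 79% of Vireo, so Mateo controls Vireo.
Vireo holds 58% of Oakfield, so Mateo controls Oakfield.
Vireo and Mateo and Oakfield together hold 56% + 27% + 17% = 100% of Caldera, so Mateo controls Caldera.
No other company's threshold is met.

Caldera KK, Oakfield Labs SL, Vireo Infrastructure SL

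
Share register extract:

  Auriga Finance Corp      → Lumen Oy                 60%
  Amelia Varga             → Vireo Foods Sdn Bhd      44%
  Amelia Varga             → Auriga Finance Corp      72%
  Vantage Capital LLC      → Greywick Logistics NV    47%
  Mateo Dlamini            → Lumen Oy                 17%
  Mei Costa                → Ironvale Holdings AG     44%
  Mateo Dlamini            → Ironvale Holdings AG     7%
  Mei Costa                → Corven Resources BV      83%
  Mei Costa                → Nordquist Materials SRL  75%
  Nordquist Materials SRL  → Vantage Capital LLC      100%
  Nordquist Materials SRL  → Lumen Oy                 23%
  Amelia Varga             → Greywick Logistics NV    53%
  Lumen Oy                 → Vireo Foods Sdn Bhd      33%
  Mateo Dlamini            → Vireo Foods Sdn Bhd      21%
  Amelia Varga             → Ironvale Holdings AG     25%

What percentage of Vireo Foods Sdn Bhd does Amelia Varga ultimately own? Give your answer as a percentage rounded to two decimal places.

58.26%

Amelia reaches Vireo along 2 paths.
Via Auriga → Lumen: 72% × 60% × 33% = 14.256%.
Direct stake: 44% = 44%.
Total: 14.256% + 44% = 58.256%.
Rounded: 58.26%.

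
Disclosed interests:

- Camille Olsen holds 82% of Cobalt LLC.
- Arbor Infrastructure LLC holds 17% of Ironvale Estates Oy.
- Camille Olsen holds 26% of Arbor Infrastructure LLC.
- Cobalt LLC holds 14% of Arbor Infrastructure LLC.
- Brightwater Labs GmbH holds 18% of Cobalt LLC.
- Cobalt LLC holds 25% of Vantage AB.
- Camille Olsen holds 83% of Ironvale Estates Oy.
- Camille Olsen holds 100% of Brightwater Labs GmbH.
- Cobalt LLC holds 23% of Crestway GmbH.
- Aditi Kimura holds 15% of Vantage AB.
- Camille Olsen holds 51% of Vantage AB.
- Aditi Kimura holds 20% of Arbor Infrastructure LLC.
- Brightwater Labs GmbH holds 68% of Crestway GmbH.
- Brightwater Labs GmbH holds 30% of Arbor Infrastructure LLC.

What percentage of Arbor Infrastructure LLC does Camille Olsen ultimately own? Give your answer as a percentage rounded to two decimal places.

70.00%

Camille reaches Arbor along 4 paths.
Direct stake: 26% = 26%.
Via Brightwater: 100% × 30% = 30%.
Via Brightwater → Cobalt: 100% × 18% × 14% = 2.52%.
Via Cobalt: 82% × 14% = 11.48%.
Total: 26% + 30% + 2.52% + 11.48% = 70%.
Rounded: 70.00%.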